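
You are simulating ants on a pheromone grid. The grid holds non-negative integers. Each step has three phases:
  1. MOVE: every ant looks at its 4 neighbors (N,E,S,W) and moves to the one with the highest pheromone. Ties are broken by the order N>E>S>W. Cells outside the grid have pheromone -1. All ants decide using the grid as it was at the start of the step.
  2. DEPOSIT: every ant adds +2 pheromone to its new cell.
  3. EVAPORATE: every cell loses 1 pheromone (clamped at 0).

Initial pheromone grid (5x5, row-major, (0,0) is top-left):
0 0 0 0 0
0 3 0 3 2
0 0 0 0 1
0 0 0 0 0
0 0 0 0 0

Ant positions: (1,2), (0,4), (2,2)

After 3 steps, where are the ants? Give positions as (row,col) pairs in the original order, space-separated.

Step 1: ant0:(1,2)->E->(1,3) | ant1:(0,4)->S->(1,4) | ant2:(2,2)->N->(1,2)
  grid max=4 at (1,3)
Step 2: ant0:(1,3)->E->(1,4) | ant1:(1,4)->W->(1,3) | ant2:(1,2)->E->(1,3)
  grid max=7 at (1,3)
Step 3: ant0:(1,4)->W->(1,3) | ant1:(1,3)->E->(1,4) | ant2:(1,3)->E->(1,4)
  grid max=8 at (1,3)

(1,3) (1,4) (1,4)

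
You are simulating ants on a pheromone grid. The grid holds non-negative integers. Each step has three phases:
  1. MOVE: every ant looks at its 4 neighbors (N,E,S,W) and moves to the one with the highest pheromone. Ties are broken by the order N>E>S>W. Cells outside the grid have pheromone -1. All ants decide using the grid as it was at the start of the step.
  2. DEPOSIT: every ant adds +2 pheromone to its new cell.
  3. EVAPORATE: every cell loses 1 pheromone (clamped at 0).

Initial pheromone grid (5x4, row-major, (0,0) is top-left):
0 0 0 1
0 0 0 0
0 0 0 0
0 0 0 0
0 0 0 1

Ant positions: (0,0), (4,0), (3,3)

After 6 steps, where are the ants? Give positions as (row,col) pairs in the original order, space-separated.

Step 1: ant0:(0,0)->E->(0,1) | ant1:(4,0)->N->(3,0) | ant2:(3,3)->S->(4,3)
  grid max=2 at (4,3)
Step 2: ant0:(0,1)->E->(0,2) | ant1:(3,0)->N->(2,0) | ant2:(4,3)->N->(3,3)
  grid max=1 at (0,2)
Step 3: ant0:(0,2)->E->(0,3) | ant1:(2,0)->N->(1,0) | ant2:(3,3)->S->(4,3)
  grid max=2 at (4,3)
Step 4: ant0:(0,3)->S->(1,3) | ant1:(1,0)->N->(0,0) | ant2:(4,3)->N->(3,3)
  grid max=1 at (0,0)
Step 5: ant0:(1,3)->N->(0,3) | ant1:(0,0)->E->(0,1) | ant2:(3,3)->S->(4,3)
  grid max=2 at (4,3)
Step 6: ant0:(0,3)->S->(1,3) | ant1:(0,1)->E->(0,2) | ant2:(4,3)->N->(3,3)
  grid max=1 at (0,2)

(1,3) (0,2) (3,3)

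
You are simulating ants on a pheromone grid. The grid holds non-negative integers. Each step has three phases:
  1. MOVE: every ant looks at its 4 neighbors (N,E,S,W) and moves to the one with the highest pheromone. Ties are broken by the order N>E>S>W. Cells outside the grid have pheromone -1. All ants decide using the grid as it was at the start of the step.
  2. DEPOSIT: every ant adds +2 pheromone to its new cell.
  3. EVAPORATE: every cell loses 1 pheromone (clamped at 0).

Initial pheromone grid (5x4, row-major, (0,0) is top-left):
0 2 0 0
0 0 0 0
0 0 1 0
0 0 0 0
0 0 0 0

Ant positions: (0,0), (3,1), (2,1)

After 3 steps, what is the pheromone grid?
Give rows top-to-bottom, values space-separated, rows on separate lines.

After step 1: ants at (0,1),(2,1),(2,2)
  0 3 0 0
  0 0 0 0
  0 1 2 0
  0 0 0 0
  0 0 0 0
After step 2: ants at (0,2),(2,2),(2,1)
  0 2 1 0
  0 0 0 0
  0 2 3 0
  0 0 0 0
  0 0 0 0
After step 3: ants at (0,1),(2,1),(2,2)
  0 3 0 0
  0 0 0 0
  0 3 4 0
  0 0 0 0
  0 0 0 0

0 3 0 0
0 0 0 0
0 3 4 0
0 0 0 0
0 0 0 0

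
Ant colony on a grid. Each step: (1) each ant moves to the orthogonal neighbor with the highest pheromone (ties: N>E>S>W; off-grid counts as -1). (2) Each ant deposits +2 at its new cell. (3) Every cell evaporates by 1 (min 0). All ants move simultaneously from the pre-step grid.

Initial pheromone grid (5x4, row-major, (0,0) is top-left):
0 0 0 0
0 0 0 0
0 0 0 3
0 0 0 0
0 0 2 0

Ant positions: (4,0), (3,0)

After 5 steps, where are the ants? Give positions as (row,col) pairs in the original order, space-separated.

Step 1: ant0:(4,0)->N->(3,0) | ant1:(3,0)->N->(2,0)
  grid max=2 at (2,3)
Step 2: ant0:(3,0)->N->(2,0) | ant1:(2,0)->S->(3,0)
  grid max=2 at (2,0)
Step 3: ant0:(2,0)->S->(3,0) | ant1:(3,0)->N->(2,0)
  grid max=3 at (2,0)
Step 4: ant0:(3,0)->N->(2,0) | ant1:(2,0)->S->(3,0)
  grid max=4 at (2,0)
Step 5: ant0:(2,0)->S->(3,0) | ant1:(3,0)->N->(2,0)
  grid max=5 at (2,0)

(3,0) (2,0)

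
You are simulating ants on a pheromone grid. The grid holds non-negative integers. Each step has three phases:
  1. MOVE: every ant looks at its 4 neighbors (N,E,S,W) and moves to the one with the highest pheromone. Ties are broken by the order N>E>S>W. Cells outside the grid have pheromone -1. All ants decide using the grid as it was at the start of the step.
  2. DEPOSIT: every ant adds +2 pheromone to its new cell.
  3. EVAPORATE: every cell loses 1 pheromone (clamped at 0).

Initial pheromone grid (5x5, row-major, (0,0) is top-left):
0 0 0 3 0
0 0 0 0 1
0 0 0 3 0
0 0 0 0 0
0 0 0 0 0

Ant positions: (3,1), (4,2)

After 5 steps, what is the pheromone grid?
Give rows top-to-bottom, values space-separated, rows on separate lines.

After step 1: ants at (2,1),(3,2)
  0 0 0 2 0
  0 0 0 0 0
  0 1 0 2 0
  0 0 1 0 0
  0 0 0 0 0
After step 2: ants at (1,1),(2,2)
  0 0 0 1 0
  0 1 0 0 0
  0 0 1 1 0
  0 0 0 0 0
  0 0 0 0 0
After step 3: ants at (0,1),(2,3)
  0 1 0 0 0
  0 0 0 0 0
  0 0 0 2 0
  0 0 0 0 0
  0 0 0 0 0
After step 4: ants at (0,2),(1,3)
  0 0 1 0 0
  0 0 0 1 0
  0 0 0 1 0
  0 0 0 0 0
  0 0 0 0 0
After step 5: ants at (0,3),(2,3)
  0 0 0 1 0
  0 0 0 0 0
  0 0 0 2 0
  0 0 0 0 0
  0 0 0 0 0

0 0 0 1 0
0 0 0 0 0
0 0 0 2 0
0 0 0 0 0
0 0 0 0 0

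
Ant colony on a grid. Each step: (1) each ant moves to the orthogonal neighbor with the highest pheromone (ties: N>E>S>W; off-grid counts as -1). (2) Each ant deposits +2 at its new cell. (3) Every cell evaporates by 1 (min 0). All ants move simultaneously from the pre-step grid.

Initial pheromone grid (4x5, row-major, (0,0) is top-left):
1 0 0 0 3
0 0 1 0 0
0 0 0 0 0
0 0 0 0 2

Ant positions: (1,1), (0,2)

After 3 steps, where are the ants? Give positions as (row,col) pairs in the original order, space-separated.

Step 1: ant0:(1,1)->E->(1,2) | ant1:(0,2)->S->(1,2)
  grid max=4 at (1,2)
Step 2: ant0:(1,2)->N->(0,2) | ant1:(1,2)->N->(0,2)
  grid max=3 at (0,2)
Step 3: ant0:(0,2)->S->(1,2) | ant1:(0,2)->S->(1,2)
  grid max=6 at (1,2)

(1,2) (1,2)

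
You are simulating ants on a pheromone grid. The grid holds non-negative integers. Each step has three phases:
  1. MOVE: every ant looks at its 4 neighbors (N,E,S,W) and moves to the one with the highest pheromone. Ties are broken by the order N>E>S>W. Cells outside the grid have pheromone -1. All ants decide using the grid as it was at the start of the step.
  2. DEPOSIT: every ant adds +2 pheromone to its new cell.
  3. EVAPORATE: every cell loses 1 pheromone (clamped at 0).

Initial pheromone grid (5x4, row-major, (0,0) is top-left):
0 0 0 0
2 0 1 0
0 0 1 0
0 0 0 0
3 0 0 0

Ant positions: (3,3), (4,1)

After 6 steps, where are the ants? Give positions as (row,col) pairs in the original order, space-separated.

Step 1: ant0:(3,3)->N->(2,3) | ant1:(4,1)->W->(4,0)
  grid max=4 at (4,0)
Step 2: ant0:(2,3)->N->(1,3) | ant1:(4,0)->N->(3,0)
  grid max=3 at (4,0)
Step 3: ant0:(1,3)->N->(0,3) | ant1:(3,0)->S->(4,0)
  grid max=4 at (4,0)
Step 4: ant0:(0,3)->S->(1,3) | ant1:(4,0)->N->(3,0)
  grid max=3 at (4,0)
Step 5: ant0:(1,3)->N->(0,3) | ant1:(3,0)->S->(4,0)
  grid max=4 at (4,0)
Step 6: ant0:(0,3)->S->(1,3) | ant1:(4,0)->N->(3,0)
  grid max=3 at (4,0)

(1,3) (3,0)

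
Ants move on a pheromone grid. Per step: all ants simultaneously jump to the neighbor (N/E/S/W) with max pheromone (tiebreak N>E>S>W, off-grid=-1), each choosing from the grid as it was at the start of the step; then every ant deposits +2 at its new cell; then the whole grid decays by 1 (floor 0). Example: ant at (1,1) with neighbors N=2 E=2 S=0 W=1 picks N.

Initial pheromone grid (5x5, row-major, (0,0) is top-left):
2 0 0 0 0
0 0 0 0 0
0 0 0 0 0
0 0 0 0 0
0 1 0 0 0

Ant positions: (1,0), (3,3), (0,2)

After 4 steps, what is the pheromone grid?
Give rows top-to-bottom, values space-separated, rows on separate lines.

After step 1: ants at (0,0),(2,3),(0,3)
  3 0 0 1 0
  0 0 0 0 0
  0 0 0 1 0
  0 0 0 0 0
  0 0 0 0 0
After step 2: ants at (0,1),(1,3),(0,4)
  2 1 0 0 1
  0 0 0 1 0
  0 0 0 0 0
  0 0 0 0 0
  0 0 0 0 0
After step 3: ants at (0,0),(0,3),(1,4)
  3 0 0 1 0
  0 0 0 0 1
  0 0 0 0 0
  0 0 0 0 0
  0 0 0 0 0
After step 4: ants at (0,1),(0,4),(0,4)
  2 1 0 0 3
  0 0 0 0 0
  0 0 0 0 0
  0 0 0 0 0
  0 0 0 0 0

2 1 0 0 3
0 0 0 0 0
0 0 0 0 0
0 0 0 0 0
0 0 0 0 0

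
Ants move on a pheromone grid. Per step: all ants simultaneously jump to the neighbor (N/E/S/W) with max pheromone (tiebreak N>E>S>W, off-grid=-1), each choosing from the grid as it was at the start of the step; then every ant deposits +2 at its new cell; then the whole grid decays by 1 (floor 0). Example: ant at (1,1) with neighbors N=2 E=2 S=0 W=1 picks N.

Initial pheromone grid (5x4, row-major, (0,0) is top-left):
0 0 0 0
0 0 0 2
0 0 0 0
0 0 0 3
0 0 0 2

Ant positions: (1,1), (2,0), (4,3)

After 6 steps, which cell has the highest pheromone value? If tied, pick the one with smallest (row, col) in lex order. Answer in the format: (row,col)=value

Step 1: ant0:(1,1)->N->(0,1) | ant1:(2,0)->N->(1,0) | ant2:(4,3)->N->(3,3)
  grid max=4 at (3,3)
Step 2: ant0:(0,1)->E->(0,2) | ant1:(1,0)->N->(0,0) | ant2:(3,3)->S->(4,3)
  grid max=3 at (3,3)
Step 3: ant0:(0,2)->E->(0,3) | ant1:(0,0)->E->(0,1) | ant2:(4,3)->N->(3,3)
  grid max=4 at (3,3)
Step 4: ant0:(0,3)->S->(1,3) | ant1:(0,1)->E->(0,2) | ant2:(3,3)->S->(4,3)
  grid max=3 at (3,3)
Step 5: ant0:(1,3)->N->(0,3) | ant1:(0,2)->E->(0,3) | ant2:(4,3)->N->(3,3)
  grid max=4 at (3,3)
Step 6: ant0:(0,3)->S->(1,3) | ant1:(0,3)->S->(1,3) | ant2:(3,3)->S->(4,3)
  grid max=3 at (1,3)
Final grid:
  0 0 0 2
  0 0 0 3
  0 0 0 0
  0 0 0 3
  0 0 0 2
Max pheromone 3 at (1,3)

Answer: (1,3)=3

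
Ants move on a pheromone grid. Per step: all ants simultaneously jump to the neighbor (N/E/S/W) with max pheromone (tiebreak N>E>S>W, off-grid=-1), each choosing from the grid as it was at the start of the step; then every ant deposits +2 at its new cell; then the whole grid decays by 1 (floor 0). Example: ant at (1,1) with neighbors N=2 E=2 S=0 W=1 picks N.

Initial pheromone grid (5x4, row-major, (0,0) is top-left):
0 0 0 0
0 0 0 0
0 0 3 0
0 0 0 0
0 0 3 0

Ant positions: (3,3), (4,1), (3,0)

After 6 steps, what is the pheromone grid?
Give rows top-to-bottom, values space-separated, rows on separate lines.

After step 1: ants at (2,3),(4,2),(2,0)
  0 0 0 0
  0 0 0 0
  1 0 2 1
  0 0 0 0
  0 0 4 0
After step 2: ants at (2,2),(3,2),(1,0)
  0 0 0 0
  1 0 0 0
  0 0 3 0
  0 0 1 0
  0 0 3 0
After step 3: ants at (3,2),(2,2),(0,0)
  1 0 0 0
  0 0 0 0
  0 0 4 0
  0 0 2 0
  0 0 2 0
After step 4: ants at (2,2),(3,2),(0,1)
  0 1 0 0
  0 0 0 0
  0 0 5 0
  0 0 3 0
  0 0 1 0
After step 5: ants at (3,2),(2,2),(0,2)
  0 0 1 0
  0 0 0 0
  0 0 6 0
  0 0 4 0
  0 0 0 0
After step 6: ants at (2,2),(3,2),(0,3)
  0 0 0 1
  0 0 0 0
  0 0 7 0
  0 0 5 0
  0 0 0 0

0 0 0 1
0 0 0 0
0 0 7 0
0 0 5 0
0 0 0 0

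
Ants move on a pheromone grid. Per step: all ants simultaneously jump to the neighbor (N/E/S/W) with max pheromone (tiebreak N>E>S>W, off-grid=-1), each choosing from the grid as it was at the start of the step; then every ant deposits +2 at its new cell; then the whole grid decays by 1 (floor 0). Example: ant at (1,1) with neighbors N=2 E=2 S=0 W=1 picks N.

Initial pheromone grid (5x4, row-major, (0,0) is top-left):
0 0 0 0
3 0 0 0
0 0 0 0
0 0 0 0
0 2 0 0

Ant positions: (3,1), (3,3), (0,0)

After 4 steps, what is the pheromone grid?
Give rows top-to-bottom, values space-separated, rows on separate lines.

After step 1: ants at (4,1),(2,3),(1,0)
  0 0 0 0
  4 0 0 0
  0 0 0 1
  0 0 0 0
  0 3 0 0
After step 2: ants at (3,1),(1,3),(0,0)
  1 0 0 0
  3 0 0 1
  0 0 0 0
  0 1 0 0
  0 2 0 0
After step 3: ants at (4,1),(0,3),(1,0)
  0 0 0 1
  4 0 0 0
  0 0 0 0
  0 0 0 0
  0 3 0 0
After step 4: ants at (3,1),(1,3),(0,0)
  1 0 0 0
  3 0 0 1
  0 0 0 0
  0 1 0 0
  0 2 0 0

1 0 0 0
3 0 0 1
0 0 0 0
0 1 0 0
0 2 0 0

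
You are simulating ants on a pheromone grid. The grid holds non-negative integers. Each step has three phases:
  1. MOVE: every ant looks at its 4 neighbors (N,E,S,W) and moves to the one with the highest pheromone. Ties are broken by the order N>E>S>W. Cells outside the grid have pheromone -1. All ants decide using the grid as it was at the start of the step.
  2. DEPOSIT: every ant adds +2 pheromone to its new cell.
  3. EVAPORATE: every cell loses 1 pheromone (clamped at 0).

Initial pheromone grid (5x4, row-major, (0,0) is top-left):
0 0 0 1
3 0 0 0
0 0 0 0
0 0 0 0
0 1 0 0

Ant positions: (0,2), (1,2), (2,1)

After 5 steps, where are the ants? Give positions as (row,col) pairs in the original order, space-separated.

Step 1: ant0:(0,2)->E->(0,3) | ant1:(1,2)->N->(0,2) | ant2:(2,1)->N->(1,1)
  grid max=2 at (0,3)
Step 2: ant0:(0,3)->W->(0,2) | ant1:(0,2)->E->(0,3) | ant2:(1,1)->W->(1,0)
  grid max=3 at (0,3)
Step 3: ant0:(0,2)->E->(0,3) | ant1:(0,3)->W->(0,2) | ant2:(1,0)->N->(0,0)
  grid max=4 at (0,3)
Step 4: ant0:(0,3)->W->(0,2) | ant1:(0,2)->E->(0,3) | ant2:(0,0)->S->(1,0)
  grid max=5 at (0,3)
Step 5: ant0:(0,2)->E->(0,3) | ant1:(0,3)->W->(0,2) | ant2:(1,0)->N->(0,0)
  grid max=6 at (0,3)

(0,3) (0,2) (0,0)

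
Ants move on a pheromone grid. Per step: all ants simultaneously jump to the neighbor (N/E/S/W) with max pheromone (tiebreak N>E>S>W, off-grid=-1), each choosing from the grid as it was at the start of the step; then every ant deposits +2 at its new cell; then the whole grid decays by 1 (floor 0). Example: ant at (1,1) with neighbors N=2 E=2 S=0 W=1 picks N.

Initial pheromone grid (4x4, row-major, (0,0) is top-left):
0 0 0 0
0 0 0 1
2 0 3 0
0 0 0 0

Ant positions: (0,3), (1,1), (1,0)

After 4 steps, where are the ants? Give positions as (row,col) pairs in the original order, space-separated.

Step 1: ant0:(0,3)->S->(1,3) | ant1:(1,1)->N->(0,1) | ant2:(1,0)->S->(2,0)
  grid max=3 at (2,0)
Step 2: ant0:(1,3)->N->(0,3) | ant1:(0,1)->E->(0,2) | ant2:(2,0)->N->(1,0)
  grid max=2 at (2,0)
Step 3: ant0:(0,3)->S->(1,3) | ant1:(0,2)->E->(0,3) | ant2:(1,0)->S->(2,0)
  grid max=3 at (2,0)
Step 4: ant0:(1,3)->N->(0,3) | ant1:(0,3)->S->(1,3) | ant2:(2,0)->N->(1,0)
  grid max=3 at (0,3)

(0,3) (1,3) (1,0)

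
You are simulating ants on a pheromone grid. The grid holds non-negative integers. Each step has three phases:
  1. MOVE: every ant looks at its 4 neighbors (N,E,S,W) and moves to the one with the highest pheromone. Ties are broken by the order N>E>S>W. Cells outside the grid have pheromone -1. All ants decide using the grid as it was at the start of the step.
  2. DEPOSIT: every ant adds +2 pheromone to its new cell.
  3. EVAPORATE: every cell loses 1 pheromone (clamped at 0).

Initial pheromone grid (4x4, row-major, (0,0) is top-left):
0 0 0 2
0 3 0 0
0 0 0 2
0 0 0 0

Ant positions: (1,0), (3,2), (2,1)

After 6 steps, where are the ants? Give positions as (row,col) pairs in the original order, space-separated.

Step 1: ant0:(1,0)->E->(1,1) | ant1:(3,2)->N->(2,2) | ant2:(2,1)->N->(1,1)
  grid max=6 at (1,1)
Step 2: ant0:(1,1)->N->(0,1) | ant1:(2,2)->E->(2,3) | ant2:(1,1)->N->(0,1)
  grid max=5 at (1,1)
Step 3: ant0:(0,1)->S->(1,1) | ant1:(2,3)->N->(1,3) | ant2:(0,1)->S->(1,1)
  grid max=8 at (1,1)
Step 4: ant0:(1,1)->N->(0,1) | ant1:(1,3)->S->(2,3) | ant2:(1,1)->N->(0,1)
  grid max=7 at (1,1)
Step 5: ant0:(0,1)->S->(1,1) | ant1:(2,3)->N->(1,3) | ant2:(0,1)->S->(1,1)
  grid max=10 at (1,1)
Step 6: ant0:(1,1)->N->(0,1) | ant1:(1,3)->S->(2,3) | ant2:(1,1)->N->(0,1)
  grid max=9 at (1,1)

(0,1) (2,3) (0,1)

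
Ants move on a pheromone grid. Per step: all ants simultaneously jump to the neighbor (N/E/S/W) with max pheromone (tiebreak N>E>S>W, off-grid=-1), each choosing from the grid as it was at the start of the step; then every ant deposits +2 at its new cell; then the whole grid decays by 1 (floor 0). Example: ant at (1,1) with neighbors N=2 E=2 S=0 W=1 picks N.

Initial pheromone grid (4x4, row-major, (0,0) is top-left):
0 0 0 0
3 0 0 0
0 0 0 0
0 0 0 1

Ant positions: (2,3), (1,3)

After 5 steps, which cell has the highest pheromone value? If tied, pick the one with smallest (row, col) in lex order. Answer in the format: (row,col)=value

Step 1: ant0:(2,3)->S->(3,3) | ant1:(1,3)->N->(0,3)
  grid max=2 at (1,0)
Step 2: ant0:(3,3)->N->(2,3) | ant1:(0,3)->S->(1,3)
  grid max=1 at (1,0)
Step 3: ant0:(2,3)->N->(1,3) | ant1:(1,3)->S->(2,3)
  grid max=2 at (1,3)
Step 4: ant0:(1,3)->S->(2,3) | ant1:(2,3)->N->(1,3)
  grid max=3 at (1,3)
Step 5: ant0:(2,3)->N->(1,3) | ant1:(1,3)->S->(2,3)
  grid max=4 at (1,3)
Final grid:
  0 0 0 0
  0 0 0 4
  0 0 0 4
  0 0 0 0
Max pheromone 4 at (1,3)

Answer: (1,3)=4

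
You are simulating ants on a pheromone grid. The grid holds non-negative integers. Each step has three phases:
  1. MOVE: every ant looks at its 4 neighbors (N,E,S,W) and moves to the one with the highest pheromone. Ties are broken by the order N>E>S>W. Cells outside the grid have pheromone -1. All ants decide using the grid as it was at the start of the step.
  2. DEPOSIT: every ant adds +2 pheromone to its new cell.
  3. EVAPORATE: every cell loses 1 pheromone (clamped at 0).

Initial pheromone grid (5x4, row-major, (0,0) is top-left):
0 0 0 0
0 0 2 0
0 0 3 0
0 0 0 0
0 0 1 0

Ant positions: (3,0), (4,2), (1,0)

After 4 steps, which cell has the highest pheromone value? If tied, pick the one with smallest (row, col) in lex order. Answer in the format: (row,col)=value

Step 1: ant0:(3,0)->N->(2,0) | ant1:(4,2)->N->(3,2) | ant2:(1,0)->N->(0,0)
  grid max=2 at (2,2)
Step 2: ant0:(2,0)->N->(1,0) | ant1:(3,2)->N->(2,2) | ant2:(0,0)->E->(0,1)
  grid max=3 at (2,2)
Step 3: ant0:(1,0)->N->(0,0) | ant1:(2,2)->N->(1,2) | ant2:(0,1)->E->(0,2)
  grid max=2 at (2,2)
Step 4: ant0:(0,0)->E->(0,1) | ant1:(1,2)->S->(2,2) | ant2:(0,2)->S->(1,2)
  grid max=3 at (2,2)
Final grid:
  0 1 0 0
  0 0 2 0
  0 0 3 0
  0 0 0 0
  0 0 0 0
Max pheromone 3 at (2,2)

Answer: (2,2)=3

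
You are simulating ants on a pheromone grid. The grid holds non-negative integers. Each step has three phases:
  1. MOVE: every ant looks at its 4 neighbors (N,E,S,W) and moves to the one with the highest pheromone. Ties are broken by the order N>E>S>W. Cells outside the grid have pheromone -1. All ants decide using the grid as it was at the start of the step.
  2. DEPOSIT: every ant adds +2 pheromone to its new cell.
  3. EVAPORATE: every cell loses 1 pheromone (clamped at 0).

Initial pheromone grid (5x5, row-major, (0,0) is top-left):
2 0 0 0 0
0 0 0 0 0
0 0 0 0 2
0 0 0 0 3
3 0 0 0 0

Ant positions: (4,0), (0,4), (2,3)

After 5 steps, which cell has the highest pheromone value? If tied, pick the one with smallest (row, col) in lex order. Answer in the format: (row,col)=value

Answer: (2,4)=7

Derivation:
Step 1: ant0:(4,0)->N->(3,0) | ant1:(0,4)->S->(1,4) | ant2:(2,3)->E->(2,4)
  grid max=3 at (2,4)
Step 2: ant0:(3,0)->S->(4,0) | ant1:(1,4)->S->(2,4) | ant2:(2,4)->S->(3,4)
  grid max=4 at (2,4)
Step 3: ant0:(4,0)->N->(3,0) | ant1:(2,4)->S->(3,4) | ant2:(3,4)->N->(2,4)
  grid max=5 at (2,4)
Step 4: ant0:(3,0)->S->(4,0) | ant1:(3,4)->N->(2,4) | ant2:(2,4)->S->(3,4)
  grid max=6 at (2,4)
Step 5: ant0:(4,0)->N->(3,0) | ant1:(2,4)->S->(3,4) | ant2:(3,4)->N->(2,4)
  grid max=7 at (2,4)
Final grid:
  0 0 0 0 0
  0 0 0 0 0
  0 0 0 0 7
  1 0 0 0 6
  2 0 0 0 0
Max pheromone 7 at (2,4)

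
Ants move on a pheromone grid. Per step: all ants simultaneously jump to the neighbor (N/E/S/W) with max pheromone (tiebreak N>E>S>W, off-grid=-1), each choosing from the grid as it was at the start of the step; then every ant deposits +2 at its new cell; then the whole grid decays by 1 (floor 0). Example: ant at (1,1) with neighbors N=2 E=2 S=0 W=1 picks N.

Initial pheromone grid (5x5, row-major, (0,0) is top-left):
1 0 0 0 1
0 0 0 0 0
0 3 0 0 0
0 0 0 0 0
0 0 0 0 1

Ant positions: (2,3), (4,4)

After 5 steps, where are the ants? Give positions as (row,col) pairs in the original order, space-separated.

Step 1: ant0:(2,3)->N->(1,3) | ant1:(4,4)->N->(3,4)
  grid max=2 at (2,1)
Step 2: ant0:(1,3)->N->(0,3) | ant1:(3,4)->N->(2,4)
  grid max=1 at (0,3)
Step 3: ant0:(0,3)->E->(0,4) | ant1:(2,4)->N->(1,4)
  grid max=1 at (0,4)
Step 4: ant0:(0,4)->S->(1,4) | ant1:(1,4)->N->(0,4)
  grid max=2 at (0,4)
Step 5: ant0:(1,4)->N->(0,4) | ant1:(0,4)->S->(1,4)
  grid max=3 at (0,4)

(0,4) (1,4)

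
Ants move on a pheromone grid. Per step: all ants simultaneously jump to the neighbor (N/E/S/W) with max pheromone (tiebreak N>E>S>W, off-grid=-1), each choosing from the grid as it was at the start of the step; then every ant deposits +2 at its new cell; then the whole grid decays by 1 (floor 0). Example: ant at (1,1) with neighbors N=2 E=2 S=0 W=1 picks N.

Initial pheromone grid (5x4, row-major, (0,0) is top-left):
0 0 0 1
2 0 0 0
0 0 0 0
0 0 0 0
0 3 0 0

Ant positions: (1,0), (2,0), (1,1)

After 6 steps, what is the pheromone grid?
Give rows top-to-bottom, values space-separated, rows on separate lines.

After step 1: ants at (0,0),(1,0),(1,0)
  1 0 0 0
  5 0 0 0
  0 0 0 0
  0 0 0 0
  0 2 0 0
After step 2: ants at (1,0),(0,0),(0,0)
  4 0 0 0
  6 0 0 0
  0 0 0 0
  0 0 0 0
  0 1 0 0
After step 3: ants at (0,0),(1,0),(1,0)
  5 0 0 0
  9 0 0 0
  0 0 0 0
  0 0 0 0
  0 0 0 0
After step 4: ants at (1,0),(0,0),(0,0)
  8 0 0 0
  10 0 0 0
  0 0 0 0
  0 0 0 0
  0 0 0 0
After step 5: ants at (0,0),(1,0),(1,0)
  9 0 0 0
  13 0 0 0
  0 0 0 0
  0 0 0 0
  0 0 0 0
After step 6: ants at (1,0),(0,0),(0,0)
  12 0 0 0
  14 0 0 0
  0 0 0 0
  0 0 0 0
  0 0 0 0

12 0 0 0
14 0 0 0
0 0 0 0
0 0 0 0
0 0 0 0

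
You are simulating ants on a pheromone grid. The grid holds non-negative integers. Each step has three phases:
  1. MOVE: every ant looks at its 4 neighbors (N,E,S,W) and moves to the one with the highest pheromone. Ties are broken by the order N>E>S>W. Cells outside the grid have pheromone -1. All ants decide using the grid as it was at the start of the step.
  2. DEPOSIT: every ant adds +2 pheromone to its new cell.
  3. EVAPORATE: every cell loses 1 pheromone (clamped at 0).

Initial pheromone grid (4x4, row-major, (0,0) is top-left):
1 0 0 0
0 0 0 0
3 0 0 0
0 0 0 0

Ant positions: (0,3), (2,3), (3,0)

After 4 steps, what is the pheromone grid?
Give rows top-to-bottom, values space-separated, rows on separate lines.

After step 1: ants at (1,3),(1,3),(2,0)
  0 0 0 0
  0 0 0 3
  4 0 0 0
  0 0 0 0
After step 2: ants at (0,3),(0,3),(1,0)
  0 0 0 3
  1 0 0 2
  3 0 0 0
  0 0 0 0
After step 3: ants at (1,3),(1,3),(2,0)
  0 0 0 2
  0 0 0 5
  4 0 0 0
  0 0 0 0
After step 4: ants at (0,3),(0,3),(1,0)
  0 0 0 5
  1 0 0 4
  3 0 0 0
  0 0 0 0

0 0 0 5
1 0 0 4
3 0 0 0
0 0 0 0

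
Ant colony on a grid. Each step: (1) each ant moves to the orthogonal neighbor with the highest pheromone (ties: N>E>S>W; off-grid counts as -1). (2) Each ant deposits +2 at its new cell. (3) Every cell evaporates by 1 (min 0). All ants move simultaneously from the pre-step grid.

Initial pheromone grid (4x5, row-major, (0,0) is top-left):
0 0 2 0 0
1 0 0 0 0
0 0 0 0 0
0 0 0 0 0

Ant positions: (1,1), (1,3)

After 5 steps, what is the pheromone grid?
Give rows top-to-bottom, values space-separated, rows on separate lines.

After step 1: ants at (1,0),(0,3)
  0 0 1 1 0
  2 0 0 0 0
  0 0 0 0 0
  0 0 0 0 0
After step 2: ants at (0,0),(0,2)
  1 0 2 0 0
  1 0 0 0 0
  0 0 0 0 0
  0 0 0 0 0
After step 3: ants at (1,0),(0,3)
  0 0 1 1 0
  2 0 0 0 0
  0 0 0 0 0
  0 0 0 0 0
After step 4: ants at (0,0),(0,2)
  1 0 2 0 0
  1 0 0 0 0
  0 0 0 0 0
  0 0 0 0 0
After step 5: ants at (1,0),(0,3)
  0 0 1 1 0
  2 0 0 0 0
  0 0 0 0 0
  0 0 0 0 0

0 0 1 1 0
2 0 0 0 0
0 0 0 0 0
0 0 0 0 0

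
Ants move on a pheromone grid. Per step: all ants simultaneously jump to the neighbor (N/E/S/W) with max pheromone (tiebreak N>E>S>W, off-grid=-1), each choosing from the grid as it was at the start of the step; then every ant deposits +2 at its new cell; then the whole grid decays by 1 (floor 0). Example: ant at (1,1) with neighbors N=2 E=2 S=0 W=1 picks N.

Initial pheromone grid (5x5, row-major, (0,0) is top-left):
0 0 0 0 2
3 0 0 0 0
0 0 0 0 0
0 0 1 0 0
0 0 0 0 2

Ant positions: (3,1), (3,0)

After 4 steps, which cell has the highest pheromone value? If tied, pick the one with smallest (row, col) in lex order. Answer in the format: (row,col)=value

Step 1: ant0:(3,1)->E->(3,2) | ant1:(3,0)->N->(2,0)
  grid max=2 at (1,0)
Step 2: ant0:(3,2)->N->(2,2) | ant1:(2,0)->N->(1,0)
  grid max=3 at (1,0)
Step 3: ant0:(2,2)->S->(3,2) | ant1:(1,0)->N->(0,0)
  grid max=2 at (1,0)
Step 4: ant0:(3,2)->N->(2,2) | ant1:(0,0)->S->(1,0)
  grid max=3 at (1,0)
Final grid:
  0 0 0 0 0
  3 0 0 0 0
  0 0 1 0 0
  0 0 1 0 0
  0 0 0 0 0
Max pheromone 3 at (1,0)

Answer: (1,0)=3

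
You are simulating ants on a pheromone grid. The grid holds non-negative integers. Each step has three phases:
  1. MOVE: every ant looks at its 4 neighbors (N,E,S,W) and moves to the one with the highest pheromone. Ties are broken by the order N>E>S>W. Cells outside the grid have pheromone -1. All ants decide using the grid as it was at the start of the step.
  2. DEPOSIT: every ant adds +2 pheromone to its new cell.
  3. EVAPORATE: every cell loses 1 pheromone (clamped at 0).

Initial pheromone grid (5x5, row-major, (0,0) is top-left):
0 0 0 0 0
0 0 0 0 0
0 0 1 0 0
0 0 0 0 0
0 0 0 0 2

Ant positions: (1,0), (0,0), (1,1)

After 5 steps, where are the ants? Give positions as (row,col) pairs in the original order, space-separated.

Step 1: ant0:(1,0)->N->(0,0) | ant1:(0,0)->E->(0,1) | ant2:(1,1)->N->(0,1)
  grid max=3 at (0,1)
Step 2: ant0:(0,0)->E->(0,1) | ant1:(0,1)->W->(0,0) | ant2:(0,1)->W->(0,0)
  grid max=4 at (0,0)
Step 3: ant0:(0,1)->W->(0,0) | ant1:(0,0)->E->(0,1) | ant2:(0,0)->E->(0,1)
  grid max=7 at (0,1)
Step 4: ant0:(0,0)->E->(0,1) | ant1:(0,1)->W->(0,0) | ant2:(0,1)->W->(0,0)
  grid max=8 at (0,0)
Step 5: ant0:(0,1)->W->(0,0) | ant1:(0,0)->E->(0,1) | ant2:(0,0)->E->(0,1)
  grid max=11 at (0,1)

(0,0) (0,1) (0,1)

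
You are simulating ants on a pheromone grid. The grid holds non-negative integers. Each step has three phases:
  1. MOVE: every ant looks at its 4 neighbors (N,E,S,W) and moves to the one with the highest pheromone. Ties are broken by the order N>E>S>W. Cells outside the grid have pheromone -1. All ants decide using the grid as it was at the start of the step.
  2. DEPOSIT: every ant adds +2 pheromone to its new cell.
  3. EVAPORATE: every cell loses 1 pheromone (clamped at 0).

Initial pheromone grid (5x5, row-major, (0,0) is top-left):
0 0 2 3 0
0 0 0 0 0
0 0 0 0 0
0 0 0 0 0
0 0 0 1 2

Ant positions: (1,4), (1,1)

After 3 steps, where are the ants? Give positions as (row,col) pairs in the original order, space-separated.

Step 1: ant0:(1,4)->N->(0,4) | ant1:(1,1)->N->(0,1)
  grid max=2 at (0,3)
Step 2: ant0:(0,4)->W->(0,3) | ant1:(0,1)->E->(0,2)
  grid max=3 at (0,3)
Step 3: ant0:(0,3)->W->(0,2) | ant1:(0,2)->E->(0,3)
  grid max=4 at (0,3)

(0,2) (0,3)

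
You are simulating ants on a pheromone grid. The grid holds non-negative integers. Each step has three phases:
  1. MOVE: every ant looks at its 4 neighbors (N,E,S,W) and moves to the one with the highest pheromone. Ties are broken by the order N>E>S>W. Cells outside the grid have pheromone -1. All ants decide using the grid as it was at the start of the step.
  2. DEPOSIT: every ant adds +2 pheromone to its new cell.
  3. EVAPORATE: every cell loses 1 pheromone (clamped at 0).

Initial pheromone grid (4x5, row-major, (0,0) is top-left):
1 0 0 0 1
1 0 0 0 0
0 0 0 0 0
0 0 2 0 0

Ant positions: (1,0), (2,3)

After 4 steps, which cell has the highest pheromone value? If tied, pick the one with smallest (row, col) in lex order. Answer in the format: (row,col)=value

Answer: (0,0)=1

Derivation:
Step 1: ant0:(1,0)->N->(0,0) | ant1:(2,3)->N->(1,3)
  grid max=2 at (0,0)
Step 2: ant0:(0,0)->E->(0,1) | ant1:(1,3)->N->(0,3)
  grid max=1 at (0,0)
Step 3: ant0:(0,1)->W->(0,0) | ant1:(0,3)->E->(0,4)
  grid max=2 at (0,0)
Step 4: ant0:(0,0)->E->(0,1) | ant1:(0,4)->S->(1,4)
  grid max=1 at (0,0)
Final grid:
  1 1 0 0 0
  0 0 0 0 1
  0 0 0 0 0
  0 0 0 0 0
Max pheromone 1 at (0,0)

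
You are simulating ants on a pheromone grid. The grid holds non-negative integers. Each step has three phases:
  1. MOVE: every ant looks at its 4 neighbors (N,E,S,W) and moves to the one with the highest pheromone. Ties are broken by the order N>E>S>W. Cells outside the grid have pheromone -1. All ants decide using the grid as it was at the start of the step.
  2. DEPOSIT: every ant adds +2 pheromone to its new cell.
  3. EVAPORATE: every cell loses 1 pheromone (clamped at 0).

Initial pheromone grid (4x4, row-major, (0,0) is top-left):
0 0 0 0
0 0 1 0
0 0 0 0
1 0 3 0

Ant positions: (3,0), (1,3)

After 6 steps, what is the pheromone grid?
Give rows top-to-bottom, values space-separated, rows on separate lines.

After step 1: ants at (2,0),(1,2)
  0 0 0 0
  0 0 2 0
  1 0 0 0
  0 0 2 0
After step 2: ants at (1,0),(0,2)
  0 0 1 0
  1 0 1 0
  0 0 0 0
  0 0 1 0
After step 3: ants at (0,0),(1,2)
  1 0 0 0
  0 0 2 0
  0 0 0 0
  0 0 0 0
After step 4: ants at (0,1),(0,2)
  0 1 1 0
  0 0 1 0
  0 0 0 0
  0 0 0 0
After step 5: ants at (0,2),(1,2)
  0 0 2 0
  0 0 2 0
  0 0 0 0
  0 0 0 0
After step 6: ants at (1,2),(0,2)
  0 0 3 0
  0 0 3 0
  0 0 0 0
  0 0 0 0

0 0 3 0
0 0 3 0
0 0 0 0
0 0 0 0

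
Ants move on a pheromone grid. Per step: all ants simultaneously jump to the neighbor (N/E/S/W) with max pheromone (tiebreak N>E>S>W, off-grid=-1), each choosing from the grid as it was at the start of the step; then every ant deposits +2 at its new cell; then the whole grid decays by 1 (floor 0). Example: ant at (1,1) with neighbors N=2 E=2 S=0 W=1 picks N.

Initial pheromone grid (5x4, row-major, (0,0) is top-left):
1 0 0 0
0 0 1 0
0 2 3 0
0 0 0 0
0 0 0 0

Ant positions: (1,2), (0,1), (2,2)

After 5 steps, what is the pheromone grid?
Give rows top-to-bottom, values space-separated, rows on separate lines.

After step 1: ants at (2,2),(0,0),(2,1)
  2 0 0 0
  0 0 0 0
  0 3 4 0
  0 0 0 0
  0 0 0 0
After step 2: ants at (2,1),(0,1),(2,2)
  1 1 0 0
  0 0 0 0
  0 4 5 0
  0 0 0 0
  0 0 0 0
After step 3: ants at (2,2),(0,0),(2,1)
  2 0 0 0
  0 0 0 0
  0 5 6 0
  0 0 0 0
  0 0 0 0
After step 4: ants at (2,1),(0,1),(2,2)
  1 1 0 0
  0 0 0 0
  0 6 7 0
  0 0 0 0
  0 0 0 0
After step 5: ants at (2,2),(0,0),(2,1)
  2 0 0 0
  0 0 0 0
  0 7 8 0
  0 0 0 0
  0 0 0 0

2 0 0 0
0 0 0 0
0 7 8 0
0 0 0 0
0 0 0 0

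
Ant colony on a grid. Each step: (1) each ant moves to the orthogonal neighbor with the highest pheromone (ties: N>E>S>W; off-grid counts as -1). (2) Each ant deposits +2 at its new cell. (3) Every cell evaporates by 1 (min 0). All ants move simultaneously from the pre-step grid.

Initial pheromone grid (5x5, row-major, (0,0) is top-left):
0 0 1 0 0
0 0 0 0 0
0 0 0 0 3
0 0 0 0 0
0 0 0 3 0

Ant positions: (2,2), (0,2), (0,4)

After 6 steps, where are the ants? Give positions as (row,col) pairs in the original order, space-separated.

Step 1: ant0:(2,2)->N->(1,2) | ant1:(0,2)->E->(0,3) | ant2:(0,4)->S->(1,4)
  grid max=2 at (2,4)
Step 2: ant0:(1,2)->N->(0,2) | ant1:(0,3)->E->(0,4) | ant2:(1,4)->S->(2,4)
  grid max=3 at (2,4)
Step 3: ant0:(0,2)->E->(0,3) | ant1:(0,4)->S->(1,4) | ant2:(2,4)->N->(1,4)
  grid max=3 at (1,4)
Step 4: ant0:(0,3)->E->(0,4) | ant1:(1,4)->S->(2,4) | ant2:(1,4)->S->(2,4)
  grid max=5 at (2,4)
Step 5: ant0:(0,4)->S->(1,4) | ant1:(2,4)->N->(1,4) | ant2:(2,4)->N->(1,4)
  grid max=7 at (1,4)
Step 6: ant0:(1,4)->S->(2,4) | ant1:(1,4)->S->(2,4) | ant2:(1,4)->S->(2,4)
  grid max=9 at (2,4)

(2,4) (2,4) (2,4)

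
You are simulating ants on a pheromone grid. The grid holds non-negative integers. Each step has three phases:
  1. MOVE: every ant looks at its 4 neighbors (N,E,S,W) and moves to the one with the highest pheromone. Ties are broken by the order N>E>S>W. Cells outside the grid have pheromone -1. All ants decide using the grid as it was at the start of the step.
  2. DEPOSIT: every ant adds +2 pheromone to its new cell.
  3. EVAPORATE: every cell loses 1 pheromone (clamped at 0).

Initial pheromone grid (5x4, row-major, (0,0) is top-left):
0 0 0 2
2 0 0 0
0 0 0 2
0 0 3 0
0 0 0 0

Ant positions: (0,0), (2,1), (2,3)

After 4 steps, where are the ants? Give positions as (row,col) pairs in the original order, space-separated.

Step 1: ant0:(0,0)->S->(1,0) | ant1:(2,1)->N->(1,1) | ant2:(2,3)->N->(1,3)
  grid max=3 at (1,0)
Step 2: ant0:(1,0)->E->(1,1) | ant1:(1,1)->W->(1,0) | ant2:(1,3)->N->(0,3)
  grid max=4 at (1,0)
Step 3: ant0:(1,1)->W->(1,0) | ant1:(1,0)->E->(1,1) | ant2:(0,3)->S->(1,3)
  grid max=5 at (1,0)
Step 4: ant0:(1,0)->E->(1,1) | ant1:(1,1)->W->(1,0) | ant2:(1,3)->N->(0,3)
  grid max=6 at (1,0)

(1,1) (1,0) (0,3)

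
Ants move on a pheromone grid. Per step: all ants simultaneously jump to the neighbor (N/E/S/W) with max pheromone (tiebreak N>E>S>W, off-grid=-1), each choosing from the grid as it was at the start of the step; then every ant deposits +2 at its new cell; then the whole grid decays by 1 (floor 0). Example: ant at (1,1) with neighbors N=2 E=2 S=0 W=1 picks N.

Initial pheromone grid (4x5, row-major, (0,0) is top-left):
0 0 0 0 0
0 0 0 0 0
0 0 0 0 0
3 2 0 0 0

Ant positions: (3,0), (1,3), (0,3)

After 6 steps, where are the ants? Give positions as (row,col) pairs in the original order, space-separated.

Step 1: ant0:(3,0)->E->(3,1) | ant1:(1,3)->N->(0,3) | ant2:(0,3)->E->(0,4)
  grid max=3 at (3,1)
Step 2: ant0:(3,1)->W->(3,0) | ant1:(0,3)->E->(0,4) | ant2:(0,4)->W->(0,3)
  grid max=3 at (3,0)
Step 3: ant0:(3,0)->E->(3,1) | ant1:(0,4)->W->(0,3) | ant2:(0,3)->E->(0,4)
  grid max=3 at (0,3)
Step 4: ant0:(3,1)->W->(3,0) | ant1:(0,3)->E->(0,4) | ant2:(0,4)->W->(0,3)
  grid max=4 at (0,3)
Step 5: ant0:(3,0)->E->(3,1) | ant1:(0,4)->W->(0,3) | ant2:(0,3)->E->(0,4)
  grid max=5 at (0,3)
Step 6: ant0:(3,1)->W->(3,0) | ant1:(0,3)->E->(0,4) | ant2:(0,4)->W->(0,3)
  grid max=6 at (0,3)

(3,0) (0,4) (0,3)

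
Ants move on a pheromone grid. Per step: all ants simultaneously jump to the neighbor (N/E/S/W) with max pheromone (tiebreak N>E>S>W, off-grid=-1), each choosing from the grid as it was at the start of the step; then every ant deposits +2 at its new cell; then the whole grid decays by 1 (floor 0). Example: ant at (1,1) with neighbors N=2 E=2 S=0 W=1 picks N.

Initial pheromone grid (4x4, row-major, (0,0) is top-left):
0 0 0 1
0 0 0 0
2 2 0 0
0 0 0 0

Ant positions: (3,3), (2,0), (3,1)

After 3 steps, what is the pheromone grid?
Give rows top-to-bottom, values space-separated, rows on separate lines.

After step 1: ants at (2,3),(2,1),(2,1)
  0 0 0 0
  0 0 0 0
  1 5 0 1
  0 0 0 0
After step 2: ants at (1,3),(2,0),(2,0)
  0 0 0 0
  0 0 0 1
  4 4 0 0
  0 0 0 0
After step 3: ants at (0,3),(2,1),(2,1)
  0 0 0 1
  0 0 0 0
  3 7 0 0
  0 0 0 0

0 0 0 1
0 0 0 0
3 7 0 0
0 0 0 0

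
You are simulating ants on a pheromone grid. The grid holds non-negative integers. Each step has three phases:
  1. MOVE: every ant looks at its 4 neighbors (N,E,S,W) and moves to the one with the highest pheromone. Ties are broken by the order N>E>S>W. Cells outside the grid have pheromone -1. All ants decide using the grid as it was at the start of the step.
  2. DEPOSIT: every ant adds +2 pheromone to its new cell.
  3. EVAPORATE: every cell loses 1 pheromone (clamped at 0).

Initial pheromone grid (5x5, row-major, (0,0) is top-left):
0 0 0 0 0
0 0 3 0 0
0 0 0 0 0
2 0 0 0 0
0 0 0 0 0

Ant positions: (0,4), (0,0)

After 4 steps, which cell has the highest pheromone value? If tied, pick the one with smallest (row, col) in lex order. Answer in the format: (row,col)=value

Step 1: ant0:(0,4)->S->(1,4) | ant1:(0,0)->E->(0,1)
  grid max=2 at (1,2)
Step 2: ant0:(1,4)->N->(0,4) | ant1:(0,1)->E->(0,2)
  grid max=1 at (0,2)
Step 3: ant0:(0,4)->S->(1,4) | ant1:(0,2)->S->(1,2)
  grid max=2 at (1,2)
Step 4: ant0:(1,4)->N->(0,4) | ant1:(1,2)->N->(0,2)
  grid max=1 at (0,2)
Final grid:
  0 0 1 0 1
  0 0 1 0 0
  0 0 0 0 0
  0 0 0 0 0
  0 0 0 0 0
Max pheromone 1 at (0,2)

Answer: (0,2)=1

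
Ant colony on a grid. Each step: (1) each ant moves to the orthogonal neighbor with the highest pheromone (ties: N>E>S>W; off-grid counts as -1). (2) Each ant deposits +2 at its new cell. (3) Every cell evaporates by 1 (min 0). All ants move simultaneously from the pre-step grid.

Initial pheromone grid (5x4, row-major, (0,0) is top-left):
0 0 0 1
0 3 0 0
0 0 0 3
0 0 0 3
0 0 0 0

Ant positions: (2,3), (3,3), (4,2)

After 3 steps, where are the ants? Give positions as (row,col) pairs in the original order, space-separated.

Step 1: ant0:(2,3)->S->(3,3) | ant1:(3,3)->N->(2,3) | ant2:(4,2)->N->(3,2)
  grid max=4 at (2,3)
Step 2: ant0:(3,3)->N->(2,3) | ant1:(2,3)->S->(3,3) | ant2:(3,2)->E->(3,3)
  grid max=7 at (3,3)
Step 3: ant0:(2,3)->S->(3,3) | ant1:(3,3)->N->(2,3) | ant2:(3,3)->N->(2,3)
  grid max=8 at (2,3)

(3,3) (2,3) (2,3)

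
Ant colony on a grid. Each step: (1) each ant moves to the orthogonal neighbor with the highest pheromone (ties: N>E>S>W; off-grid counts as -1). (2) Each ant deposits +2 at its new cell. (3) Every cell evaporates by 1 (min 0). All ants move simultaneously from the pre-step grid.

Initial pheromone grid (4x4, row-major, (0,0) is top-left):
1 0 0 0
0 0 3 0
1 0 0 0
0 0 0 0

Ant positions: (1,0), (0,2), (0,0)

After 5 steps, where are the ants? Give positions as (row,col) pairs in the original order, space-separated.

Step 1: ant0:(1,0)->N->(0,0) | ant1:(0,2)->S->(1,2) | ant2:(0,0)->E->(0,1)
  grid max=4 at (1,2)
Step 2: ant0:(0,0)->E->(0,1) | ant1:(1,2)->N->(0,2) | ant2:(0,1)->W->(0,0)
  grid max=3 at (0,0)
Step 3: ant0:(0,1)->W->(0,0) | ant1:(0,2)->S->(1,2) | ant2:(0,0)->E->(0,1)
  grid max=4 at (0,0)
Step 4: ant0:(0,0)->E->(0,1) | ant1:(1,2)->N->(0,2) | ant2:(0,1)->W->(0,0)
  grid max=5 at (0,0)
Step 5: ant0:(0,1)->W->(0,0) | ant1:(0,2)->W->(0,1) | ant2:(0,0)->E->(0,1)
  grid max=7 at (0,1)

(0,0) (0,1) (0,1)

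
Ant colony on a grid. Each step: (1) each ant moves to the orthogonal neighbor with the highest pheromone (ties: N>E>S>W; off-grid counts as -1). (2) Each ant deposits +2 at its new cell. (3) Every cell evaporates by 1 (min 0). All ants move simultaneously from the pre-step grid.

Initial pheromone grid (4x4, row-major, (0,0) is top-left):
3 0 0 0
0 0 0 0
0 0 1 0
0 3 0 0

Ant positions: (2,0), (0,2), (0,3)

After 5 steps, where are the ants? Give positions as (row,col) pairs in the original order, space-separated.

Step 1: ant0:(2,0)->N->(1,0) | ant1:(0,2)->E->(0,3) | ant2:(0,3)->S->(1,3)
  grid max=2 at (0,0)
Step 2: ant0:(1,0)->N->(0,0) | ant1:(0,3)->S->(1,3) | ant2:(1,3)->N->(0,3)
  grid max=3 at (0,0)
Step 3: ant0:(0,0)->E->(0,1) | ant1:(1,3)->N->(0,3) | ant2:(0,3)->S->(1,3)
  grid max=3 at (0,3)
Step 4: ant0:(0,1)->W->(0,0) | ant1:(0,3)->S->(1,3) | ant2:(1,3)->N->(0,3)
  grid max=4 at (0,3)
Step 5: ant0:(0,0)->E->(0,1) | ant1:(1,3)->N->(0,3) | ant2:(0,3)->S->(1,3)
  grid max=5 at (0,3)

(0,1) (0,3) (1,3)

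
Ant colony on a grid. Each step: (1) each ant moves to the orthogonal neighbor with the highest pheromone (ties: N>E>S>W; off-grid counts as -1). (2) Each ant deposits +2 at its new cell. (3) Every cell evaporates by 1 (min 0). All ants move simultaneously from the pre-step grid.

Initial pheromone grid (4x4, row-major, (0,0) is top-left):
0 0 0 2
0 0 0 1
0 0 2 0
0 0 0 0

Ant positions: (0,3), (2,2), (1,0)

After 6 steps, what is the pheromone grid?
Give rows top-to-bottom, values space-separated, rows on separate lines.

After step 1: ants at (1,3),(1,2),(0,0)
  1 0 0 1
  0 0 1 2
  0 0 1 0
  0 0 0 0
After step 2: ants at (0,3),(1,3),(0,1)
  0 1 0 2
  0 0 0 3
  0 0 0 0
  0 0 0 0
After step 3: ants at (1,3),(0,3),(0,2)
  0 0 1 3
  0 0 0 4
  0 0 0 0
  0 0 0 0
After step 4: ants at (0,3),(1,3),(0,3)
  0 0 0 6
  0 0 0 5
  0 0 0 0
  0 0 0 0
After step 5: ants at (1,3),(0,3),(1,3)
  0 0 0 7
  0 0 0 8
  0 0 0 0
  0 0 0 0
After step 6: ants at (0,3),(1,3),(0,3)
  0 0 0 10
  0 0 0 9
  0 0 0 0
  0 0 0 0

0 0 0 10
0 0 0 9
0 0 0 0
0 0 0 0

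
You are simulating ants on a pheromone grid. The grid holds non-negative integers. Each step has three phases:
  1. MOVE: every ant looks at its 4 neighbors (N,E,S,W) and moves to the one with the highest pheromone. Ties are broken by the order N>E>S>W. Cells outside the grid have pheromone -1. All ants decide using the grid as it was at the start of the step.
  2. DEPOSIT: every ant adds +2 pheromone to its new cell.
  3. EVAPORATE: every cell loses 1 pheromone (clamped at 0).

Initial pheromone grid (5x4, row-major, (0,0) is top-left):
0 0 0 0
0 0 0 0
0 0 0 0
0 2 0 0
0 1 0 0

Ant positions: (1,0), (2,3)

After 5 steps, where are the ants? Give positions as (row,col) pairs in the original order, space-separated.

Step 1: ant0:(1,0)->N->(0,0) | ant1:(2,3)->N->(1,3)
  grid max=1 at (0,0)
Step 2: ant0:(0,0)->E->(0,1) | ant1:(1,3)->N->(0,3)
  grid max=1 at (0,1)
Step 3: ant0:(0,1)->E->(0,2) | ant1:(0,3)->S->(1,3)
  grid max=1 at (0,2)
Step 4: ant0:(0,2)->E->(0,3) | ant1:(1,3)->N->(0,3)
  grid max=3 at (0,3)
Step 5: ant0:(0,3)->S->(1,3) | ant1:(0,3)->S->(1,3)
  grid max=3 at (1,3)

(1,3) (1,3)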